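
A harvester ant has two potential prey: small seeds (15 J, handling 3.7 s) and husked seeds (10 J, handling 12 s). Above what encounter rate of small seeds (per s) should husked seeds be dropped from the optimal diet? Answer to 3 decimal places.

0.070 per s

At the threshold, the rate on small seeds alone equals the profitability of husked seeds: λ·15/(1 + λ·3.7) = 10/12 = 0.8333.
Rearranging, λ(15 − 0.8333×3.7) = 0.8333, so λ = 0.8333/11.92 = 0.06993 per s.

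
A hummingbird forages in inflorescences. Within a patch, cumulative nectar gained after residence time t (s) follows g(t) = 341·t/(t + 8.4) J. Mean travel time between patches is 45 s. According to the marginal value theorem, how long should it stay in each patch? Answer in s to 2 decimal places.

Maximise g(t)/(T+t): set derivative to zero → g'(t)(T+t) = g(t).
g'(t) = 341·8.4/(t + 8.4)². Setting 341·8.4/(t+8.4)² = 341t/[(t+8.4)(45+t)] gives 8.4(45+t) = t(t+8.4), so t² = 8.4×45 = 378.
t* = √378 = 19.44 s.

19.44 s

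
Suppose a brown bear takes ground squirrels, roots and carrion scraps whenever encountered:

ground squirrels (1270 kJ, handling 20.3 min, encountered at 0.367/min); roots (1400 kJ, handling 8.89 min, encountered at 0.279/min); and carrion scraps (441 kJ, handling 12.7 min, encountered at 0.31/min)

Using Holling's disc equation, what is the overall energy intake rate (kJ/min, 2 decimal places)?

66.82 kJ/min

Energy encountered per unit search time: 0.367×1270 + 0.279×1400 + 0.31×441 = 993.4 kJ/min.
Handling time per unit search time: 0.367×20.3 + 0.279×8.89 + 0.31×12.7 = 13.87.
Rate = 993.4/(1 + 13.87) = 66.82 kJ/min.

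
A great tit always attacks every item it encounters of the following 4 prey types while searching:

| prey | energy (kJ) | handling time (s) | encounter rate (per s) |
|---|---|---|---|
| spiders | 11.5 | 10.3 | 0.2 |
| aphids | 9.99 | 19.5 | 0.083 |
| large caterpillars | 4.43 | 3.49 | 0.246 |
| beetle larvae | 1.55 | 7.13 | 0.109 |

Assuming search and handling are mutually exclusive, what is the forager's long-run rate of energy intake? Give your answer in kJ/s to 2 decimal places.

0.69 kJ/s

Energy encountered per unit search time: 0.2×11.5 + 0.083×9.99 + 0.246×4.43 + 0.109×1.55 = 4.388 kJ/s.
Handling time per unit search time: 0.2×10.3 + 0.083×19.5 + 0.246×3.49 + 0.109×7.13 = 5.314.
Rate = 4.388/(1 + 5.314) = 0.6949 kJ/s.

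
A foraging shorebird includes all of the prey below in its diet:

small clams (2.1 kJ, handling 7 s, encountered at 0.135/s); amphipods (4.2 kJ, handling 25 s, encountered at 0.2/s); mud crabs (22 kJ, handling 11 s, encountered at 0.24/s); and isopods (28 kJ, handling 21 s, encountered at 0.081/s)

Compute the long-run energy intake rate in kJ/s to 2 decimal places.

0.77 kJ/s

R = Σλ_iE_i / (1 + Σλ_ih_i)
Numerator: 0.135×2.1 + 0.2×4.2 + 0.24×22 + 0.081×28 = 8.671
Denominator: 1 + 0.135×7 + 0.2×25 + 0.24×11 + 0.081×21 = 11.29
R = 8.671/11.29 = 0.7683 kJ/s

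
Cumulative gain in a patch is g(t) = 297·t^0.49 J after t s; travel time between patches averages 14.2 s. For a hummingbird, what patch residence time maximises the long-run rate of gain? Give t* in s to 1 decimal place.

13.6 s

By the marginal value theorem, leave when the instantaneous gain rate g'(t) equals the habitat-wide average g(t)/(T + t).
g'(t) = 0.49·297·t^-0.51. Setting 0.49·297·t^-0.51 = 297·t^0.49/(14.2+t) gives 0.49(14.2+t) = t, so 0.51·t = 0.49×14.2.
t* = 0.49×14.2/0.51 = 13.64 s.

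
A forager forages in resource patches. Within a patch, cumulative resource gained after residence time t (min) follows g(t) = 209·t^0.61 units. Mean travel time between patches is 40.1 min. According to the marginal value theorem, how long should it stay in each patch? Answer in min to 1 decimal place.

Optimal t* satisfies g'(t*) = g(t*)/(T + t*).
g'(t) = 0.61·209·t^-0.39. Setting 0.61·209·t^-0.39 = 209·t^0.61/(40.1+t) gives 0.61(40.1+t) = t, so 0.39·t = 0.61×40.1.
t* = 0.61×40.1/0.39 = 62.72 min.

62.7 min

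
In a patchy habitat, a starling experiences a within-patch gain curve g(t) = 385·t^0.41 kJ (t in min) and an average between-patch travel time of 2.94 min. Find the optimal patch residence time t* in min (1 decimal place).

2.0 min

Optimal t* satisfies g'(t*) = g(t*)/(T + t*).
g'(t) = 0.41·385·t^-0.59. Setting 0.41·385·t^-0.59 = 385·t^0.41/(2.94+t) gives 0.41(2.94+t) = t, so 0.59·t = 0.41×2.94.
t* = 0.41×2.94/0.59 = 2.043 min.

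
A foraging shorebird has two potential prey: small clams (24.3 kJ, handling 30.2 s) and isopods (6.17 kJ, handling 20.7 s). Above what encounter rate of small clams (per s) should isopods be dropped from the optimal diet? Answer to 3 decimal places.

The zero-one rule: include isopods iff E₂/h₂ > λE₁/(1+λh₁). Equality gives the switch point.
λE₁h₂ = E₂ + λE₂h₁ ⇒ λ = E₂/(E₁h₂ − E₂h₁) = 6.17/(503 − 186.3) = 0.01948 per s.

0.019 per s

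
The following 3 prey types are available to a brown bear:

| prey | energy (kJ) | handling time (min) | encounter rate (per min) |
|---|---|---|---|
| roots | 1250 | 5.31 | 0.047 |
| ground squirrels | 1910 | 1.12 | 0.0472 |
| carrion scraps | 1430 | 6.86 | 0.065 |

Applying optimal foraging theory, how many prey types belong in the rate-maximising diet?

3

E/h in descending order: ground squirrels 1.71e+03, roots 235, carrion scraps 208 kJ/min. The optimal diet is the largest prefix of this list for which every included type satisfies E_i/h_i > R on the types above it.
Rate on top 1: 85.63. roots: 235 > 85.63 → include.
Rate on top 2: 114.3. carrion scraps: 208 > 114.3 → include.
Optimal diet: ground squirrels, roots, carrion scraps — 3 of 3 types.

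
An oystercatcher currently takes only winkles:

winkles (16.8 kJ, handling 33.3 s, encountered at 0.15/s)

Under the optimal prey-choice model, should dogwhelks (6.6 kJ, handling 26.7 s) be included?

Intake rate on the current diet: R = (0.15×16.8) / (1 + 0.15×33.3) = 2.52/5.995 = 0.4204 kJ/s.
Profitability of dogwhelks: 6.6/26.7 = 0.2472 kJ/s.
Since 0.2472 < R, time spent handling dogwhelks is better spent searching.

No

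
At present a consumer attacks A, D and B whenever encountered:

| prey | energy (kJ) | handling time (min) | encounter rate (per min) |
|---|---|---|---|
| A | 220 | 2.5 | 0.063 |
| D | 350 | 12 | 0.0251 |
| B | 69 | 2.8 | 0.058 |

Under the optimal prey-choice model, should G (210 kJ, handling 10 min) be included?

Yes

Intake rate on the current diet: R = (0.063×220 + 0.0251×350 + 0.058×69) / (1 + 0.063×2.5 + 0.0251×12 + 0.058×2.8) = 26.65/1.621 = 16.44 kJ/min.
G: E/h = 210/10 = 21 kJ/min.
21 > 16.44, so adding G raises the average — include it.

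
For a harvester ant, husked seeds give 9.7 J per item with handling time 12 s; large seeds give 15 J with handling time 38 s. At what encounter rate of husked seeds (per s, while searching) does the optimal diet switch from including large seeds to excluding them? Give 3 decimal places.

0.080 per s

Drop large seeds once their profitability E₂/h₂ falls below the rate achievable on husked seeds alone: E₂/h₂ = λE₁/(1 + λh₁).
Solve for λ: λE₁h₂ = E₂(1 + λh₁) → λ(E₁h₂ − E₂h₁) = E₂ → λ = E₂/(E₁h₂ − E₂h₁).
λ = 15/(9.7×38 − 15×12) = 15/188.6 = 0.07953 per s.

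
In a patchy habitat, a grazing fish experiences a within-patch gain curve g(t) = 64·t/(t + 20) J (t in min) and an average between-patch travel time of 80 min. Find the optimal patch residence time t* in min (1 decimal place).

40.0 min

By the marginal value theorem, leave when the instantaneous gain rate g'(t) equals the habitat-wide average g(t)/(T + t).
g'(t) = 64·20/(t + 20)². Setting 64·20/(t+20)² = 64t/[(t+20)(80+t)] gives 20(80+t) = t(t+20), so t² = 20×80 = 1600.
t* = √1600 = 40 min.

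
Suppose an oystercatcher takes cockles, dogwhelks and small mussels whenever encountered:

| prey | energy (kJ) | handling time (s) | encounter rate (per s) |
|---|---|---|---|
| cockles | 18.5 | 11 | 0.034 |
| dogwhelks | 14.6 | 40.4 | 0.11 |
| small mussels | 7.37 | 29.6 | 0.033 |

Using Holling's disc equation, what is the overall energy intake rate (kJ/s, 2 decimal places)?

0.36 kJ/s

Energy encountered per unit search time: 0.034×18.5 + 0.11×14.6 + 0.033×7.37 = 2.478 kJ/s.
Handling time per unit search time: 0.034×11 + 0.11×40.4 + 0.033×29.6 = 5.795.
Rate = 2.478/(1 + 5.795) = 0.3647 kJ/s.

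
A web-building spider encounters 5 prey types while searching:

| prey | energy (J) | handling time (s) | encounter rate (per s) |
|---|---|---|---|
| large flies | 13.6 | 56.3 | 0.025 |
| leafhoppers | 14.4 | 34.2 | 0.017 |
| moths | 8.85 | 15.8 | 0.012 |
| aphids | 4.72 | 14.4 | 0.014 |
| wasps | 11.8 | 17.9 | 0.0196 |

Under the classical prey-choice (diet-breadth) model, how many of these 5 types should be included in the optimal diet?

4

E/h in descending order: wasps 0.659, moths 0.56, leafhoppers 0.421, aphids 0.328, large flies 0.242 J/s. The optimal diet is the largest prefix of this list for which every included type satisfies E_i/h_i > R on the types above it.
Rate on top 1: 0.1712. moths: 0.56 > 0.1712 → include.
Rate on top 2: 0.2191. leafhoppers: 0.421 > 0.2191 → include.
Rate on top 3: 0.2744. aphids: 0.328 > 0.2744 → include.
Rate on top 4: 0.2791. large flies: 0.242 < 0.2791 → exclude; stop.
Optimal diet: wasps, moths, leafhoppers, aphids — 4 of 5 types.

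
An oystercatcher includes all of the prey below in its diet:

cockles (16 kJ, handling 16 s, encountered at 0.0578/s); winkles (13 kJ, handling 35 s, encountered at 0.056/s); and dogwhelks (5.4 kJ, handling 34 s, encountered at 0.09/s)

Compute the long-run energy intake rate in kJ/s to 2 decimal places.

R = Σλ_iE_i / (1 + Σλ_ih_i)
Numerator: 0.0578×16 + 0.056×13 + 0.09×5.4 = 2.139
Denominator: 1 + 0.0578×16 + 0.056×35 + 0.09×34 = 6.945
R = 2.139/6.945 = 0.308 kJ/s

0.31 kJ/s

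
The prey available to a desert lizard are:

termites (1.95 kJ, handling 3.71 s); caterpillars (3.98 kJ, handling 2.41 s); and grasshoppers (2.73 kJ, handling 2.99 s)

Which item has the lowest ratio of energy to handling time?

termites

Profitability E/h (kJ/s): termites = 1.95/3.71 = 0.526, caterpillars = 3.98/2.41 = 1.65, grasshoppers = 2.73/2.99 = 0.913.
Ranked: caterpillars > grasshoppers > termites.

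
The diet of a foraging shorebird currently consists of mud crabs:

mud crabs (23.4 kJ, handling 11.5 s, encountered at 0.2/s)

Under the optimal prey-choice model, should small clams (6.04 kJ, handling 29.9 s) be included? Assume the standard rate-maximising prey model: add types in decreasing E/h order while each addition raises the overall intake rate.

Current rate: (0.2×23.4)/(1 + 0.2×11.5) = 1.418 kJ/s.
small clams: E/h = 6.04/29.9 = 0.202 kJ/s.
0.202 < 1.418, so adding small clams would lower the average — exclude it.

No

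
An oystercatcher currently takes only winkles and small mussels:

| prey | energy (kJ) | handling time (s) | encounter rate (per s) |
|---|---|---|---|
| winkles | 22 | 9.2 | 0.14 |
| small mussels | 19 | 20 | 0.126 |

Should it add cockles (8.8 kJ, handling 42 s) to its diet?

No

Current rate: (0.14×22 + 0.126×19)/(1 + 0.14×9.2 + 0.126×20) = 1.139 kJ/s.
Profitability of cockles: 8.8/42 = 0.2095 kJ/s.
Since 0.2095 < R, time spent handling cockles is better spent searching.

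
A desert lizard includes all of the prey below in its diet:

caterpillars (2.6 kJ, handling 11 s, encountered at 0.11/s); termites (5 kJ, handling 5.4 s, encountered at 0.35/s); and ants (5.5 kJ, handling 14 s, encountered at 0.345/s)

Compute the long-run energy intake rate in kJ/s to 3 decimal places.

0.440 kJ/s

R = Σλ_iE_i / (1 + Σλ_ih_i)
Numerator: 0.11×2.6 + 0.35×5 + 0.345×5.5 = 3.933
Denominator: 1 + 0.11×11 + 0.35×5.4 + 0.345×14 = 8.93
R = 3.933/8.93 = 0.4405 kJ/s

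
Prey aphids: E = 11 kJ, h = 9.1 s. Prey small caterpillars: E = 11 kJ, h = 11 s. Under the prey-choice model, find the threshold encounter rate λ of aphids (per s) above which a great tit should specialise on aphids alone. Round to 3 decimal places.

0.526 per s

At the threshold, the rate on aphids alone equals the profitability of small caterpillars: λ·11/(1 + λ·9.1) = 11/11 = 1.
Rearranging, λ(11 − 1×9.1) = 1, so λ = 1/1.9 = 0.5263 per s.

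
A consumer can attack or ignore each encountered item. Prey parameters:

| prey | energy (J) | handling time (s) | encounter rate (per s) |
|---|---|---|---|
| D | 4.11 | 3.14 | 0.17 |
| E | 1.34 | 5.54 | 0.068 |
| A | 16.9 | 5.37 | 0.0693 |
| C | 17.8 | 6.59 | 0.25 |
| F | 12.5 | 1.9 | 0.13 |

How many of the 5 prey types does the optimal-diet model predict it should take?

3

Rank by E/h (J/s): F 6.58, A 3.15, C 2.7, D 1.31, E 0.242. Include each in turn until the next type's E/h falls below the running intake rate.
Rate on top 1: 1.303. A: 3.15 > 1.303 → include.
Rate on top 2: 1.727. C: 2.7 > 1.727 → include.
Rate on top 3: 2.218. D: 1.31 < 2.218 → exclude; stop.
Optimal diet: F, A, C — 3 of 5 types.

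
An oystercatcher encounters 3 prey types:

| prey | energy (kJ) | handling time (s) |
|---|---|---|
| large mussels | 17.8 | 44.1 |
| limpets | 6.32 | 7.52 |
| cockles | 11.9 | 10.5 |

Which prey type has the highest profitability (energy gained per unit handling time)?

cockles

In descending order of E/h:
cockles: 11.9/10.5 = 1.13 kJ/s
limpets: 6.32/7.52 = 0.84 kJ/s
large mussels: 17.8/44.1 = 0.404 kJ/s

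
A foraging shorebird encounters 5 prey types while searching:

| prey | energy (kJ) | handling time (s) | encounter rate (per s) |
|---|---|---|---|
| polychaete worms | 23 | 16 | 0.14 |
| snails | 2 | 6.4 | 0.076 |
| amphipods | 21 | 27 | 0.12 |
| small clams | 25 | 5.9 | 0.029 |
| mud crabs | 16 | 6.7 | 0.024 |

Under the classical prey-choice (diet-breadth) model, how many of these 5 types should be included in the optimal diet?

E/h in descending order: small clams 4.24, mud crabs 2.39, polychaete worms 1.44, amphipods 0.778, snails 0.312 kJ/s. The optimal diet is the largest prefix of this list for which every included type satisfies E_i/h_i > R on the types above it.
Rate on top 1: 0.6191. mud crabs: 2.39 > 0.6191 → include.
Rate on top 2: 0.8326. polychaete worms: 1.44 > 0.8326 → include.
Rate on top 3: 1.212. amphipods: 0.778 < 1.212 → exclude; stop.
Optimal diet: small clams, mud crabs, polychaete worms — 3 of 5 types.

3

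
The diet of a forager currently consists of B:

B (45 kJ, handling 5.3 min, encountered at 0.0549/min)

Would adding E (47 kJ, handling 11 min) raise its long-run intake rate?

On B alone, R = ΣλE/(1+Σλh) = 2.47/1.291 = 1.914 kJ/min.
Profitability of E: 47/11 = 4.273 kJ/min.
Since 4.273 > R, including E increases the long-run rate.

Yes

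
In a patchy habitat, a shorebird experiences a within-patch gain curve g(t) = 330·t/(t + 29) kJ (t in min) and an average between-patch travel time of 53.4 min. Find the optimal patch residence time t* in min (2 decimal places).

Maximise g(t)/(T+t): set derivative to zero → g'(t)(T+t) = g(t).
g'(t) = 330·29/(t + 29)². Setting 330·29/(t+29)² = 330t/[(t+29)(53.4+t)] gives 29(53.4+t) = t(t+29), so t² = 29×53.4 = 1549.
t* = √1549 = 39.35 min.

39.35 min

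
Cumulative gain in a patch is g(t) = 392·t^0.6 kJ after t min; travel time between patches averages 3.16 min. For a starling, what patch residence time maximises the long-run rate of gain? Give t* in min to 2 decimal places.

4.74 min

Optimal t* satisfies g'(t*) = g(t*)/(T + t*).
g'(t) = 0.6·392·t^-0.4. Setting 0.6·392·t^-0.4 = 392·t^0.6/(3.16+t) gives 0.6(3.16+t) = t, so 0.40·t = 0.6×3.16.
t* = 0.6×3.16/0.40 = 4.74 min.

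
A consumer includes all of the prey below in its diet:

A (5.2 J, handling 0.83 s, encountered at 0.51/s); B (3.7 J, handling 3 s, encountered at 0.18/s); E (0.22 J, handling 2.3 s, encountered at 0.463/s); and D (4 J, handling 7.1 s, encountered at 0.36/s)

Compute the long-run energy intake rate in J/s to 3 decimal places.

0.870 J/s

R = (0.51×5.2 + 0.18×3.7 + 0.463×0.22 + 0.36×4) / (1 + 0.51×0.83 + 0.18×3 + 0.463×2.3 + 0.36×7.1) = 4.86/5.584 = 0.8703 J/s.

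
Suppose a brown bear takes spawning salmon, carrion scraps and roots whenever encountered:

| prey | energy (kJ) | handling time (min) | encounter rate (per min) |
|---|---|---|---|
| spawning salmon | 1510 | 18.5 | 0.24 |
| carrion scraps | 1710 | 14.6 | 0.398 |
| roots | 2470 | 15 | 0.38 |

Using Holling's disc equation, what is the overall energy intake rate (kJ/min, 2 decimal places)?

R = (0.24×1510 + 0.398×1710 + 0.38×2470) / (1 + 0.24×18.5 + 0.398×14.6 + 0.38×15) = 1982/16.95 = 116.9 kJ/min.

116.90 kJ/min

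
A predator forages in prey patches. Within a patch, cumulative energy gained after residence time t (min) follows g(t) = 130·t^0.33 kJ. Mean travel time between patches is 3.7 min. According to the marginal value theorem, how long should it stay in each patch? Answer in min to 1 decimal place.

By the marginal value theorem, leave when the instantaneous gain rate g'(t) equals the habitat-wide average g(t)/(T + t).
g'(t) = 0.33·130·t^-0.67. Setting 0.33·130·t^-0.67 = 130·t^0.33/(3.7+t) gives 0.33(3.7+t) = t, so 0.67·t = 0.33×3.7.
t* = 0.33×3.7/0.67 = 1.822 min.

1.8 min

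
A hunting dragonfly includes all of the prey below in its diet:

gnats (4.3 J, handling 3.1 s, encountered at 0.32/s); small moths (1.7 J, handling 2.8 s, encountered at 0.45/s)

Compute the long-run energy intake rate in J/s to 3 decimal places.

R = Σλ_iE_i / (1 + Σλ_ih_i)
Numerator: 0.32×4.3 + 0.45×1.7 = 2.141
Denominator: 1 + 0.32×3.1 + 0.45×2.8 = 3.252
R = 2.141/3.252 = 0.6584 J/s

0.658 J/s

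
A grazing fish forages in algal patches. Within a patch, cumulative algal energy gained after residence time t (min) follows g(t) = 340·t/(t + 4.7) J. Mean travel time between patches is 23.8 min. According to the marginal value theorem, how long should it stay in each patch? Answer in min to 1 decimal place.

Optimal t* satisfies g'(t*) = g(t*)/(T + t*).
g'(t) = 340·4.7/(t + 4.7)². Setting 340·4.7/(t+4.7)² = 340t/[(t+4.7)(23.8+t)] gives 4.7(23.8+t) = t(t+4.7), so t² = 4.7×23.8 = 111.9.
t* = √111.9 = 10.58 min.

10.6 min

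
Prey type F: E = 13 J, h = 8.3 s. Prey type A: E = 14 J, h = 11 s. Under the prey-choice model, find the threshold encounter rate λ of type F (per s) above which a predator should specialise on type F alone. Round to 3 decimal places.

Drop type A once their profitability E₂/h₂ falls below the rate achievable on type F alone: E₂/h₂ = λE₁/(1 + λh₁).
Solve for λ: λE₁h₂ = E₂(1 + λh₁) → λ(E₁h₂ − E₂h₁) = E₂ → λ = E₂/(E₁h₂ − E₂h₁).
λ = 14/(13×11 − 14×8.3) = 14/26.8 = 0.5224 per s.

0.522 per s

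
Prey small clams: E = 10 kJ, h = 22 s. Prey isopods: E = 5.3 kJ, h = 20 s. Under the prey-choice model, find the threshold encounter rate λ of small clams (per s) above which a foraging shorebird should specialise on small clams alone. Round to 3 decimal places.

Drop isopods once their profitability E₂/h₂ falls below the rate achievable on small clams alone: E₂/h₂ = λE₁/(1 + λh₁).
Solve for λ: λE₁h₂ = E₂(1 + λh₁) → λ(E₁h₂ − E₂h₁) = E₂ → λ = E₂/(E₁h₂ − E₂h₁).
λ = 5.3/(10×20 − 5.3×22) = 5.3/83.4 = 0.06355 per s.

0.064 per s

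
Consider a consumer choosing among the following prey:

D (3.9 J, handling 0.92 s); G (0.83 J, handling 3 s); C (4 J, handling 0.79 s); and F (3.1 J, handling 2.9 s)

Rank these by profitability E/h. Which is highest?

Profitability E/h (J/s): D = 3.9/0.92 = 4.24, G = 0.83/3 = 0.277, C = 4/0.79 = 5.06, F = 3.1/2.9 = 1.07.
Ranked: C > D > F > G.

C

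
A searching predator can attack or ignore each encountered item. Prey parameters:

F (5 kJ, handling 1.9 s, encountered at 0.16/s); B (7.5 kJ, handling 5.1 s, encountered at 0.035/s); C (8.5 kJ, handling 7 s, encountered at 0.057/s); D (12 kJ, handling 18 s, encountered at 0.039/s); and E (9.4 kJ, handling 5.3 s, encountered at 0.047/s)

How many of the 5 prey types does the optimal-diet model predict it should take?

Profitabilities (E/h, kJ/s): F 2.63, E 1.77, B 1.47, C 1.21, D 0.667. Add prey in this order while the next type's profitability exceeds the intake rate on those already taken.
Rate on top 1: 0.6135. E: 1.77 > 0.6135 → include.
Rate on top 2: 0.7996. B: 1.47 > 0.7996 → include.
Rate on top 3: 0.8687. C: 1.21 > 0.8687 → include.
Rate on top 4: 0.9334. D: 0.667 < 0.9334 → exclude; stop.
Optimal diet: F, E, B, C — 4 of 5 types.

4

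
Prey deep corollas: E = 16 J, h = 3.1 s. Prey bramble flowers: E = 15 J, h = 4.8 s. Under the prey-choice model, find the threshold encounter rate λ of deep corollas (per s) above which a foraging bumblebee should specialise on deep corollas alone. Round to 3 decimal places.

0.495 per s

At the threshold, the rate on deep corollas alone equals the profitability of bramble flowers: λ·16/(1 + λ·3.1) = 15/4.8 = 3.125.
Rearranging, λ(16 − 3.125×3.1) = 3.125, so λ = 3.125/6.312 = 0.495 per s.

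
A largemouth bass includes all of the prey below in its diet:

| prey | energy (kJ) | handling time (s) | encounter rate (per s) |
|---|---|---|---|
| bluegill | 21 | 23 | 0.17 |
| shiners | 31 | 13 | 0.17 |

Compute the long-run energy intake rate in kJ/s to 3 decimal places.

Energy encountered per unit search time: 0.17×21 + 0.17×31 = 8.84 kJ/s.
Handling time per unit search time: 0.17×23 + 0.17×13 = 6.12.
Rate = 8.84/(1 + 6.12) = 1.242 kJ/s.

1.242 kJ/s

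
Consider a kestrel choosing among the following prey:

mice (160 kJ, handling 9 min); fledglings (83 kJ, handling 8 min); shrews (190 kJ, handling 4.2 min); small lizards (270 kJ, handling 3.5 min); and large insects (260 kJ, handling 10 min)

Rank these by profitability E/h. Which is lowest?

In descending order of E/h:
small lizards: 270/3.5 = 77.1 kJ/min
shrews: 190/4.2 = 45.2 kJ/min
large insects: 260/10 = 26 kJ/min
mice: 160/9 = 17.8 kJ/min
fledglings: 83/8 = 10.4 kJ/min

fledglings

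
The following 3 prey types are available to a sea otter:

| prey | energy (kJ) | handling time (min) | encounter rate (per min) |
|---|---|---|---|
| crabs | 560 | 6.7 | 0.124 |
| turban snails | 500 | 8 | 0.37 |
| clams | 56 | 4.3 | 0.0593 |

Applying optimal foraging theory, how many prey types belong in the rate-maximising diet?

2

Profitabilities (E/h, kJ/min): crabs 83.6, turban snails 62.5, clams 13. Add prey in this order while the next type's profitability exceeds the intake rate on those already taken.
Rate on top 1: 37.93. turban snails: 62.5 > 37.93 → include.
Rate on top 2: 53.11. clams: 13 < 53.11 → exclude; stop.
Optimal diet: crabs, turban snails — 2 of 3 types.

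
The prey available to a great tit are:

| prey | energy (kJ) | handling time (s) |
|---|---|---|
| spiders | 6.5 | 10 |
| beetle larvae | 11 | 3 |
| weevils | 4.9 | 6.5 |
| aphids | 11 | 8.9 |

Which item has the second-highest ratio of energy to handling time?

Profitability E/h (kJ/s): spiders = 6.5/10 = 0.65, beetle larvae = 11/3 = 3.67, weevils = 4.9/6.5 = 0.754, aphids = 11/8.9 = 1.24.
Ranked: beetle larvae > aphids > weevils > spiders.

aphids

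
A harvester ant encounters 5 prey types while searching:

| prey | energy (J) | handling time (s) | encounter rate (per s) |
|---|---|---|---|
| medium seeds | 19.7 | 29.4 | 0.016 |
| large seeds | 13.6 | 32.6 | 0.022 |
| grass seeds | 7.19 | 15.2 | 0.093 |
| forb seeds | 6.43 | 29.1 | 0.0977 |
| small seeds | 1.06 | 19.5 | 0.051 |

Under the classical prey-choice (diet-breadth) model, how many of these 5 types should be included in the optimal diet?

3

Rank by E/h (J/s): medium seeds 0.67, grass seeds 0.473, large seeds 0.417, forb seeds 0.221, small seeds 0.0544. Include each in turn until the next type's E/h falls below the running intake rate.
Rate on top 1: 0.2144. grass seeds: 0.473 > 0.2144 → include.
Rate on top 2: 0.3411. large seeds: 0.417 > 0.3411 → include.
Rate on top 3: 0.3563. forb seeds: 0.221 < 0.3563 → exclude; stop.
Optimal diet: medium seeds, grass seeds, large seeds — 3 of 5 types.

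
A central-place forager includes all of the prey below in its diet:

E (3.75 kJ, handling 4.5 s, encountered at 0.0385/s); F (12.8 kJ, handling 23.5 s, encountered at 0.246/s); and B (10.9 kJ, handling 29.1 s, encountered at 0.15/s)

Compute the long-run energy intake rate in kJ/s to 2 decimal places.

0.44 kJ/s

R = Σλ_iE_i / (1 + Σλ_ih_i)
Numerator: 0.0385×3.75 + 0.246×12.8 + 0.15×10.9 = 4.928
Denominator: 1 + 0.0385×4.5 + 0.246×23.5 + 0.15×29.1 = 11.32
R = 4.928/11.32 = 0.4354 kJ/s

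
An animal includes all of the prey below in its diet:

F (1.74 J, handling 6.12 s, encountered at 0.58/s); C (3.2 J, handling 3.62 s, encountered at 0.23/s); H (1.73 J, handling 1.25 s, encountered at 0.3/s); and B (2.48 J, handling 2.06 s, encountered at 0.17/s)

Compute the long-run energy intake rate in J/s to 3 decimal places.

0.440 J/s

R = (0.58×1.74 + 0.23×3.2 + 0.3×1.73 + 0.17×2.48) / (1 + 0.58×6.12 + 0.23×3.62 + 0.3×1.25 + 0.17×2.06) = 2.686/6.107 = 0.4398 J/s.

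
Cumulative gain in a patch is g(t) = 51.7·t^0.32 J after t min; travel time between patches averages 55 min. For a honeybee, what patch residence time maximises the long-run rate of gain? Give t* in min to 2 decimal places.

Maximise g(t)/(T+t): set derivative to zero → g'(t)(T+t) = g(t).
g'(t) = 0.32·51.7·t^-0.68. Setting 0.32·51.7·t^-0.68 = 51.7·t^0.32/(55+t) gives 0.32(55+t) = t, so 0.68·t = 0.32×55.
t* = 0.32×55/0.68 = 25.88 min.

25.88 min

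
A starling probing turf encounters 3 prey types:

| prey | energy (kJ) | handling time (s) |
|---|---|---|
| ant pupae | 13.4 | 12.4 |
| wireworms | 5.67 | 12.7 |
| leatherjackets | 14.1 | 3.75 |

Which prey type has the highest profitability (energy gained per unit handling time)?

Profitability E/h (kJ/s): ant pupae = 13.4/12.4 = 1.08, wireworms = 5.67/12.7 = 0.446, leatherjackets = 14.1/3.75 = 3.76.
Ranked: leatherjackets > ant pupae > wireworms.

leatherjackets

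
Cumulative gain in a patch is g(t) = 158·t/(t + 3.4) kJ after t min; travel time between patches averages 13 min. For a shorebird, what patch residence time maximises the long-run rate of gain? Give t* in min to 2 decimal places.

6.65 min

Optimal t* satisfies g'(t*) = g(t*)/(T + t*).
g'(t) = 158·3.4/(t + 3.4)². Setting 158·3.4/(t+3.4)² = 158t/[(t+3.4)(13+t)] gives 3.4(13+t) = t(t+3.4), so t² = 3.4×13 = 44.2.
t* = √44.2 = 6.648 min.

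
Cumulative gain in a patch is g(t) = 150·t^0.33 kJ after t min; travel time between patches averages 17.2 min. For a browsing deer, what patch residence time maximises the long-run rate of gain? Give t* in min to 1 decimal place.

By the marginal value theorem, leave when the instantaneous gain rate g'(t) equals the habitat-wide average g(t)/(T + t).
g'(t) = 0.33·150·t^-0.67. Setting 0.33·150·t^-0.67 = 150·t^0.33/(17.2+t) gives 0.33(17.2+t) = t, so 0.67·t = 0.33×17.2.
t* = 0.33×17.2/0.67 = 8.472 min.

8.5 min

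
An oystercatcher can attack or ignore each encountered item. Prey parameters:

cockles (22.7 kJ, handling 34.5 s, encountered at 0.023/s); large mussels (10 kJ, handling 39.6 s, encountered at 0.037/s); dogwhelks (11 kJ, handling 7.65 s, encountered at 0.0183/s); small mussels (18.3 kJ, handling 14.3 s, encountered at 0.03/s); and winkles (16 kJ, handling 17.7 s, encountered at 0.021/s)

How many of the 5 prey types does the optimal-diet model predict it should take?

4

Rank by E/h (kJ/s): dogwhelks 1.44, small mussels 1.28, winkles 0.904, cockles 0.658, large mussels 0.253. Include each in turn until the next type's E/h falls below the running intake rate.
Rate on top 1: 0.1766. small mussels: 1.28 > 0.1766 → include.
Rate on top 2: 0.4782. winkles: 0.904 > 0.4782 → include.
Rate on top 3: 0.5597. cockles: 0.658 > 0.5597 → include.
Rate on top 4: 0.5883. large mussels: 0.253 < 0.5883 → exclude; stop.
Optimal diet: dogwhelks, small mussels, winkles, cockles — 4 of 5 types.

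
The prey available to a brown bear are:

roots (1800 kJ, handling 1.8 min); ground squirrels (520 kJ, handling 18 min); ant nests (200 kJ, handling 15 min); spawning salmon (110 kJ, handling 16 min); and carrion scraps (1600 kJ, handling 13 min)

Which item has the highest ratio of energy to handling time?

In descending order of E/h:
roots: 1800/1.8 = 1e+03 kJ/min
carrion scraps: 1600/13 = 123 kJ/min
ground squirrels: 520/18 = 28.9 kJ/min
ant nests: 200/15 = 13.3 kJ/min
spawning salmon: 110/16 = 6.88 kJ/min

roots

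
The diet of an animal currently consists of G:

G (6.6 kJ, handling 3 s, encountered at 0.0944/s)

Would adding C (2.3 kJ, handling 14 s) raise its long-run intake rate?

Intake rate on the current diet: R = (0.0944×6.6) / (1 + 0.0944×3) = 0.623/1.283 = 0.4855 kJ/s.
C: E/h = 2.3/14 = 0.1643 kJ/s.
Since 0.1643 < R, time spent handling C is better spent searching.

No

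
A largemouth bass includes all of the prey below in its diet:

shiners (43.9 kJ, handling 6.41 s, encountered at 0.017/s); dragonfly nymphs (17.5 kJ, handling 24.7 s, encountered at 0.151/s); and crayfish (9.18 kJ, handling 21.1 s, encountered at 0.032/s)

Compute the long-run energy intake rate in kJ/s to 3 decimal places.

Energy encountered per unit search time: 0.017×43.9 + 0.151×17.5 + 0.032×9.18 = 3.683 kJ/s.
Handling time per unit search time: 0.017×6.41 + 0.151×24.7 + 0.032×21.1 = 4.514.
Rate = 3.683/(1 + 4.514) = 0.6679 kJ/s.

0.668 kJ/s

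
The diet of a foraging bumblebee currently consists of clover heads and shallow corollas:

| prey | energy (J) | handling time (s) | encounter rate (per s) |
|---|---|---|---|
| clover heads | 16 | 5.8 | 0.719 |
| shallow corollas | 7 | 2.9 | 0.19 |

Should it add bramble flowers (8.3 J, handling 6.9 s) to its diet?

Intake rate on the current diet: R = (0.719×16 + 0.19×7) / (1 + 0.719×5.8 + 0.19×2.9) = 12.83/5.721 = 2.243 J/s.
bramble flowers: E/h = 8.3/6.9 = 1.203 J/s.
Since 1.203 < R, time spent handling bramble flowers is better spent searching.

No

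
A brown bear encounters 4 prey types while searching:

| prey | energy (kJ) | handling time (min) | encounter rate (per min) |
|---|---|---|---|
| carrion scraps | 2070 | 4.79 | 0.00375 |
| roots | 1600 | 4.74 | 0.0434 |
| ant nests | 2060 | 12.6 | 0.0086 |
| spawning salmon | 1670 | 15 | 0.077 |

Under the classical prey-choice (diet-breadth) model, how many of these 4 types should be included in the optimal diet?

E/h in descending order: carrion scraps 432, roots 338, ant nests 163, spawning salmon 111 kJ/min. The optimal diet is the largest prefix of this list for which every included type satisfies E_i/h_i > R on the types above it.
Rate on top 1: 7.626. roots: 338 > 7.626 → include.
Rate on top 2: 63.09. ant nests: 163 > 63.09 → include.
Rate on top 3: 71.26. spawning salmon: 111 > 71.26 → include.
Optimal diet: carrion scraps, roots, ant nests, spawning salmon — 4 of 4 types.

4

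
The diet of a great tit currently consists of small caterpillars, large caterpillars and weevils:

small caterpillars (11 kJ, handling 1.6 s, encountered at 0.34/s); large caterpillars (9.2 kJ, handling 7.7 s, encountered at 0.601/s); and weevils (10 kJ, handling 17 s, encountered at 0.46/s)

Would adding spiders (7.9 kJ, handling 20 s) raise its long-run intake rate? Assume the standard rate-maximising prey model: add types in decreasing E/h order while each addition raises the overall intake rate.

No

Intake rate on the current diet: R = (0.34×11 + 0.601×9.2 + 0.46×10) / (1 + 0.34×1.6 + 0.601×7.7 + 0.46×17) = 13.87/13.99 = 0.9912 kJ/s.
Profitability of spiders: 7.9/20 = 0.395 kJ/s.
0.395 < 0.9912, so adding spiders would lower the average — exclude it.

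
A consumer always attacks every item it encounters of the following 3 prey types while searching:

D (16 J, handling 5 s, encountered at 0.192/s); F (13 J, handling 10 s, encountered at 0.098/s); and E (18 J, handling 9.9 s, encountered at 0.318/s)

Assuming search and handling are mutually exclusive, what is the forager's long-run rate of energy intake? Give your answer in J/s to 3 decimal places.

Energy encountered per unit search time: 0.192×16 + 0.098×13 + 0.318×18 = 10.07 J/s.
Handling time per unit search time: 0.192×5 + 0.098×10 + 0.318×9.9 = 5.088.
Rate = 10.07/(1 + 5.088) = 1.654 J/s.

1.654 J/s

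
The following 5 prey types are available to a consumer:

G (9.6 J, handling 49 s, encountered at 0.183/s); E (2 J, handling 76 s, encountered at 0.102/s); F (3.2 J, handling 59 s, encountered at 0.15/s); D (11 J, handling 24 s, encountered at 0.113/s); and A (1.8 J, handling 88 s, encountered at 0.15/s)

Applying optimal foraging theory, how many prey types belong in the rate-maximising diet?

Rank by E/h (J/s): D 0.458, G 0.196, F 0.0542, E 0.0263, A 0.0205. Include each in turn until the next type's E/h falls below the running intake rate.
Rate on top 1: 0.3349. G: 0.196 < 0.3349 → exclude; stop.
Optimal diet: D — 1 of 5 types.

1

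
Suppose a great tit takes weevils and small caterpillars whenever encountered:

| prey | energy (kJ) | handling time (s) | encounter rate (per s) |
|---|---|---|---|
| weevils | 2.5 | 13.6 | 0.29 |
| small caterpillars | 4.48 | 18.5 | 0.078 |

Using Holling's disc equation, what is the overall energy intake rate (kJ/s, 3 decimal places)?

R = (0.29×2.5 + 0.078×4.48) / (1 + 0.29×13.6 + 0.078×18.5) = 1.074/6.387 = 0.1682 kJ/s.

0.168 kJ/s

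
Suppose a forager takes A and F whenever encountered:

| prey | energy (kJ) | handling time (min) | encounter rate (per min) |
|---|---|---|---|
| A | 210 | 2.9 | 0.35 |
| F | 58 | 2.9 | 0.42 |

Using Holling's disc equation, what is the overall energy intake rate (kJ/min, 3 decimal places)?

30.269 kJ/min

R = (0.35×210 + 0.42×58) / (1 + 0.35×2.9 + 0.42×2.9) = 97.86/3.233 = 30.27 kJ/min.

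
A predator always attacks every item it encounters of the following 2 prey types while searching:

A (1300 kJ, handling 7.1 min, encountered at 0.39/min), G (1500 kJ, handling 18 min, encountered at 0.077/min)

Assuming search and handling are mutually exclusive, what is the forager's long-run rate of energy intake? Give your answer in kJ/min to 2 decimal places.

Energy encountered per unit search time: 0.39×1300 + 0.077×1500 = 622.5 kJ/min.
Handling time per unit search time: 0.39×7.1 + 0.077×18 = 4.155.
Rate = 622.5/(1 + 4.155) = 120.8 kJ/min.

120.76 kJ/min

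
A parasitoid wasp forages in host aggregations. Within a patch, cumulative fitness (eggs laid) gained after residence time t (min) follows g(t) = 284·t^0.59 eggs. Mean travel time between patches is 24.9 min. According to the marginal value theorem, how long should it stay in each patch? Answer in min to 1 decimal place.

Maximise g(t)/(T+t): set derivative to zero → g'(t)(T+t) = g(t).
g'(t) = 0.59·284·t^-0.41. Setting 0.59·284·t^-0.41 = 284·t^0.59/(24.9+t) gives 0.59(24.9+t) = t, so 0.41·t = 0.59×24.9.
t* = 0.59×24.9/0.41 = 35.83 min.

35.8 min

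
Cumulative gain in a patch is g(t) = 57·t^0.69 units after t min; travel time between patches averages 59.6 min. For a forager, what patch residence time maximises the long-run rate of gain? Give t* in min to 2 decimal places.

By the marginal value theorem, leave when the instantaneous gain rate g'(t) equals the habitat-wide average g(t)/(T + t).
g'(t) = 0.69·57·t^-0.31. Setting 0.69·57·t^-0.31 = 57·t^0.69/(59.6+t) gives 0.69(59.6+t) = t, so 0.31·t = 0.69×59.6.
t* = 0.69×59.6/0.31 = 132.7 min.

132.66 min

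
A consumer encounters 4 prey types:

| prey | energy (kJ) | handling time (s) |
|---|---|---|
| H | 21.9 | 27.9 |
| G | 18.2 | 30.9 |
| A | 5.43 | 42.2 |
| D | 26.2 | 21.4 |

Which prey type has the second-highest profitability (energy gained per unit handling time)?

In descending order of E/h:
D: 26.2/21.4 = 1.22 kJ/s
H: 21.9/27.9 = 0.785 kJ/s
G: 18.2/30.9 = 0.589 kJ/s
A: 5.43/42.2 = 0.129 kJ/s

H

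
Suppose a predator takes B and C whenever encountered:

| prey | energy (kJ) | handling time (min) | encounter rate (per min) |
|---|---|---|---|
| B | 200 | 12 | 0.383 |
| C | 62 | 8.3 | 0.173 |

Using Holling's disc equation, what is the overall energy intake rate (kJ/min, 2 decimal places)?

12.42 kJ/min

R = Σλ_iE_i / (1 + Σλ_ih_i)
Numerator: 0.383×200 + 0.173×62 = 87.33
Denominator: 1 + 0.383×12 + 0.173×8.3 = 7.032
R = 87.33/7.032 = 12.42 kJ/min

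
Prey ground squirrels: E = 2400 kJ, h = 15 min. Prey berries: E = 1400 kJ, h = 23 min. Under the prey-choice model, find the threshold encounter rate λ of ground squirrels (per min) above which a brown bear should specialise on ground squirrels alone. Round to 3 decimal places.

0.041 per min

At the threshold, the rate on ground squirrels alone equals the profitability of berries: λ·2400/(1 + λ·15) = 1400/23 = 60.87.
Rearranging, λ(2400 − 60.87×15) = 60.87, so λ = 60.87/1487 = 0.04094 per min.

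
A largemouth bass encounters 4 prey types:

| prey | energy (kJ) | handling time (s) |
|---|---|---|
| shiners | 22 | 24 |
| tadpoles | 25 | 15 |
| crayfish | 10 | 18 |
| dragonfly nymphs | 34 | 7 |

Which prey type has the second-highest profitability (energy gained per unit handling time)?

tadpoles

In descending order of E/h:
dragonfly nymphs: 34/7 = 4.86 kJ/s
tadpoles: 25/15 = 1.67 kJ/s
shiners: 22/24 = 0.917 kJ/s
crayfish: 10/18 = 0.556 kJ/s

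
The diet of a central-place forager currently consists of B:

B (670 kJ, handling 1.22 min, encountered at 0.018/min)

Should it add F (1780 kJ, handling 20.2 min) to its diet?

Intake rate on the current diet: R = (0.018×670) / (1 + 0.018×1.22) = 12.06/1.022 = 11.8 kJ/min.
F: E/h = 1780/20.2 = 88.12 kJ/min.
Since 88.12 > R, including F increases the long-run rate.

Yes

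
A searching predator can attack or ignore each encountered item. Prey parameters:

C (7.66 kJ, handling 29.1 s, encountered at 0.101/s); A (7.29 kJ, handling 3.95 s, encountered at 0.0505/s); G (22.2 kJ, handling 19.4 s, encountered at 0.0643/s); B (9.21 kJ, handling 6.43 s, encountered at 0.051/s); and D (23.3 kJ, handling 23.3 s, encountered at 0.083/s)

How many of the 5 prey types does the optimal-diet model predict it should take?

4

E/h in descending order: A 1.85, B 1.43, G 1.14, D 1, C 0.263 kJ/s. The optimal diet is the largest prefix of this list for which every included type satisfies E_i/h_i > R on the types above it.
Rate on top 1: 0.3069. B: 1.43 > 0.3069 → include.
Rate on top 2: 0.5485. G: 1.14 > 0.5485 → include.
Rate on top 3: 0.8164. D: 1 > 0.8164 → include.
Rate on top 4: 0.8918. C: 0.263 < 0.8918 → exclude; stop.
Optimal diet: A, B, G, D — 4 of 5 types.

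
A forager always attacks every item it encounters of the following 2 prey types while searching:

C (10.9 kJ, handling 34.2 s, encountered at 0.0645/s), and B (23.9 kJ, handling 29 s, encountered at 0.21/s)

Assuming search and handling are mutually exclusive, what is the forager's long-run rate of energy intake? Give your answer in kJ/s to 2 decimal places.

Energy encountered per unit search time: 0.0645×10.9 + 0.21×23.9 = 5.722 kJ/s.
Handling time per unit search time: 0.0645×34.2 + 0.21×29 = 8.296.
Rate = 5.722/(1 + 8.296) = 0.6155 kJ/s.

0.62 kJ/s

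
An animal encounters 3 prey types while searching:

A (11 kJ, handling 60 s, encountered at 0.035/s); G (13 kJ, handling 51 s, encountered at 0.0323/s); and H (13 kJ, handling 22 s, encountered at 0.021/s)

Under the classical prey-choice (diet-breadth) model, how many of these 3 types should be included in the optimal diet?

2

Rank by E/h (kJ/s): H 0.591, G 0.255, A 0.183. Include each in turn until the next type's E/h falls below the running intake rate.
Rate on top 1: 0.1867. G: 0.255 > 0.1867 → include.
Rate on top 2: 0.2228. A: 0.183 < 0.2228 → exclude; stop.
Optimal diet: H, G — 2 of 3 types.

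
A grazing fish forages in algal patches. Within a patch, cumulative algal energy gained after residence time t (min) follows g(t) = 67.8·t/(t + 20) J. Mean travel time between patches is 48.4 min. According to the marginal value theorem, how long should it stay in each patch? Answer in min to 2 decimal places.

Maximise g(t)/(T+t): set derivative to zero → g'(t)(T+t) = g(t).
g'(t) = 67.8·20/(t + 20)². Setting 67.8·20/(t+20)² = 67.8t/[(t+20)(48.4+t)] gives 20(48.4+t) = t(t+20), so t² = 20×48.4 = 968.
t* = √968 = 31.11 min.

31.11 min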